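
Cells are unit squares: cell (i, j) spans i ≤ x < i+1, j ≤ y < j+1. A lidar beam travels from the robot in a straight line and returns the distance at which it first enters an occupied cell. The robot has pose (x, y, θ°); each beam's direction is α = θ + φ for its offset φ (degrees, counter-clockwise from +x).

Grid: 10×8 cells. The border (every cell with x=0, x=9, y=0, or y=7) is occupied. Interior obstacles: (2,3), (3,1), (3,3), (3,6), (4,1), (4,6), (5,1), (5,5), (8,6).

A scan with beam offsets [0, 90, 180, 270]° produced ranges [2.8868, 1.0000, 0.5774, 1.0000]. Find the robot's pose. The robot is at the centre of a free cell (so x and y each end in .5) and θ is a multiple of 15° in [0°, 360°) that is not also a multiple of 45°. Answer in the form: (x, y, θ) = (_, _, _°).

(x, y, θ) = (4.5, 2.5, 60°)

Candidates: 39 free-cell centres × 16 headings = 624 poses. Raycast each; keep the one whose scan matches to 4 dp.
  (5.5, 6.5, 195°): beam 1 = 0.5176 ≠ 2.8868 ✗
  (2.5, 2.5, 75°): beam 1 = 0.5176 ≠ 2.8868 ✗
  (6.5, 1.5, 345°): beam 1 = 1.9319 ≠ 2.8868 ✗
  (1.5, 4.5, 345°): beam 1 = 1.9319 ≠ 2.8868 ✗
  …
  (4.5, 2.5, 60°): r_1=2.8868, r_2=1.0000, r_3=0.5774, r_4=1.0000 — all match ✓
Only this pose fits every beam.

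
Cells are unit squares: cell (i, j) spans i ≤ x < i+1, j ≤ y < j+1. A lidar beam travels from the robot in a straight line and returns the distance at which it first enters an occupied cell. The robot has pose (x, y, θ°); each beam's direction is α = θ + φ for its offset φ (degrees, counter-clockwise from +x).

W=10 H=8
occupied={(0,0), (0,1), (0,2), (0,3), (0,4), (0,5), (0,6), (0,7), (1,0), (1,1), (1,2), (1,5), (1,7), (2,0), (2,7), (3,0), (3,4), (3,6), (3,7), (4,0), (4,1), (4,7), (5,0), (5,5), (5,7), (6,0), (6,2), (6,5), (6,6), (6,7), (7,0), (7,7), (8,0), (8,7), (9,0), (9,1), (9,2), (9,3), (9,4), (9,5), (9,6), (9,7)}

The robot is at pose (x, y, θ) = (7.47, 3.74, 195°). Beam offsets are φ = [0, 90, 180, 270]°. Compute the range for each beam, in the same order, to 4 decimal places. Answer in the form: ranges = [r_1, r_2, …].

beam 1: φ=0°, α=195°
  d=(-0.9659,-0.2588)  start (7,3)  tX=0.4866 tY=2.8591  stride 1/|dx|=1.0353 1/|dy|=3.8637
    cross x-line → (6,3), t=0.4866
    cross x-line → (5,3), t=1.5219
    cross x-line → (4,3), t=2.5571
    cross y-line → (4,2), t=2.8591
    cross x-line → (3,2), t=3.5924
    cross x-line → (2,2), t=4.6277
    cross x-line → (1,2), t=5.6630 (wall)
  → r_1 = 5.6630
beam 2: φ=90°, α=285°
  d=(0.2588,-0.9659)  start (7,3)  tX=2.0478 tY=0.7661  stride 1/|dx|=3.8637 1/|dy|=1.0353
    cross y-line → (7,2), t=0.7661
    cross y-line → (7,1), t=1.8014
    cross x-line → (8,1), t=2.0478
    cross y-line → (8,0), t=2.8367 (wall)
  → r_2 = 2.8367
beam 3: φ=180°, α=15°
  d=(0.9659,0.2588)  start (7,3)  tX=0.5487 tY=1.0046  stride 1/|dx|=1.0353 1/|dy|=3.8637
    cross x-line → (8,3), t=0.5487
    cross y-line → (8,4), t=1.0046
    cross x-line → (9,4), t=1.5840 (wall)
  → r_3 = 1.5840
beam 4: φ=270°, α=105°
  d=(-0.2588,0.9659)  start (7,3)  tX=1.8159 tY=0.2692  stride 1/|dx|=3.8637 1/|dy|=1.0353
    cross y-line → (7,4), t=0.2692
    cross y-line → (7,5), t=1.3044
    cross x-line → (6,5), t=1.8159 (wall)
  → r_4 = 1.8159

ranges = [5.6630, 2.8367, 1.5840, 1.8159]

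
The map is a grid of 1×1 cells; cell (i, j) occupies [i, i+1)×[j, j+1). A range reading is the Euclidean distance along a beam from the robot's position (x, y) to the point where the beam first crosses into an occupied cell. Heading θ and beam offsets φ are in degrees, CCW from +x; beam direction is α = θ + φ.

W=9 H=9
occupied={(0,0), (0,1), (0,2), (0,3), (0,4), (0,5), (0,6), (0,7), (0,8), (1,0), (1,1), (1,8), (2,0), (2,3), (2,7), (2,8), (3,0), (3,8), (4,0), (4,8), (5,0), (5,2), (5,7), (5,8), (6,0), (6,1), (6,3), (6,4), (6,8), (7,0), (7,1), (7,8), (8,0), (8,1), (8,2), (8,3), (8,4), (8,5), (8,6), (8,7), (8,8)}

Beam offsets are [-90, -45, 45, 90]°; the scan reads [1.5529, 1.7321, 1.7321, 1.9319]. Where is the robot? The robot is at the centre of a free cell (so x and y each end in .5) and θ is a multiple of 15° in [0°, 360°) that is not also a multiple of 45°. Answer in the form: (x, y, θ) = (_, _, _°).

(x, y, θ) = (7.5, 6.5, 195°)

Candidates: 40 free-cell centres × 16 headings = 640 poses. Raycast each; keep the one whose scan matches to 4 dp.
  (7.5, 3.5, 240°): beam 1 = 0.5774 ≠ 1.5529 ✗
  (7.5, 2.5, 60°): beam 1 = 0.5774 ≠ 1.5529 ✗
  (6.5, 5.5, 165°): beam 1 = 2.5882 ≠ 1.5529 ✗
  (5.5, 6.5, 285°): beam 1 = 4.6587 ≠ 1.5529 ✗
  …
  (7.5, 6.5, 195°): r_1=1.5529, r_2=1.7321, r_3=1.7321, r_4=1.9319 — all match ✓
No second candidate reproduces the full scan.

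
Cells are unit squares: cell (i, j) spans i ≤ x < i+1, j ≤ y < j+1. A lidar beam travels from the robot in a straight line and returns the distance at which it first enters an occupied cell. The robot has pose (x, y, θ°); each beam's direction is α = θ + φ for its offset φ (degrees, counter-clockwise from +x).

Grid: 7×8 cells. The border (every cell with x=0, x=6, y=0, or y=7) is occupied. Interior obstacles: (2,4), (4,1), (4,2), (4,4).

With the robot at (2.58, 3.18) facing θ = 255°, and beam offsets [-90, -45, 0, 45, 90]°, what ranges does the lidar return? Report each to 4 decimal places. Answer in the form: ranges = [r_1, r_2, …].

ranges = [1.6357, 1.8244, 2.2569, 2.5172, 1.4701]

beam 1: φ=-90°, α=165°
  dir = (cos 165°, sin 165°) = (-0.9659, 0.2588); from cell (2,3)
  next x-line at t=0.6005, next y-line at t=3.1682; Δt_x=1.0353, Δt_y=3.8637
    x: enter (1,3) at t=0.6005
    x: enter (0,3) at t=1.6357 ← occupied
  → r_1 = 1.6357
beam 2: φ=-45°, α=210°
  dir = (cos 210°, sin 210°) = (-0.8660, -0.5000); from cell (2,3)
  next x-line at t=0.6697, next y-line at t=0.3600; Δt_x=1.1547, Δt_y=2.0000
    y: enter (2,2) at t=0.3600
    x: enter (1,2) at t=0.6697
    x: enter (0,2) at t=1.8244 ← occupied
  → r_2 = 1.8244
beam 3: φ=0°, α=255°
  dir = (cos 255°, sin 255°) = (-0.2588, -0.9659); from cell (2,3)
  next x-line at t=2.2409, next y-line at t=0.1863; Δt_x=3.8637, Δt_y=1.0353
    y: enter (2,2) at t=0.1863
    y: enter (2,1) at t=1.2216
    x: enter (1,1) at t=2.2409
    y: enter (1,0) at t=2.2569 ← occupied
  → r_3 = 2.2569
beam 4: φ=45°, α=300°
  dir = (cos 300°, sin 300°) = (0.5000, -0.8660); from cell (2,3)
  next x-line at t=0.8400, next y-line at t=0.2078; Δt_x=2.0000, Δt_y=1.1547
    y: enter (2,2) at t=0.2078
    x: enter (3,2) at t=0.8400
    y: enter (3,1) at t=1.3625
    y: enter (3,0) at t=2.5172 ← occupied
  → r_4 = 2.5172
beam 5: φ=90°, α=345°
  dir = (cos 345°, sin 345°) = (0.9659, -0.2588); from cell (2,3)
  next x-line at t=0.4348, next y-line at t=0.6955; Δt_x=1.0353, Δt_y=3.8637
    x: enter (3,3) at t=0.4348
    y: enter (3,2) at t=0.6955
    x: enter (4,2) at t=1.4701 ← occupied
  → r_5 = 1.4701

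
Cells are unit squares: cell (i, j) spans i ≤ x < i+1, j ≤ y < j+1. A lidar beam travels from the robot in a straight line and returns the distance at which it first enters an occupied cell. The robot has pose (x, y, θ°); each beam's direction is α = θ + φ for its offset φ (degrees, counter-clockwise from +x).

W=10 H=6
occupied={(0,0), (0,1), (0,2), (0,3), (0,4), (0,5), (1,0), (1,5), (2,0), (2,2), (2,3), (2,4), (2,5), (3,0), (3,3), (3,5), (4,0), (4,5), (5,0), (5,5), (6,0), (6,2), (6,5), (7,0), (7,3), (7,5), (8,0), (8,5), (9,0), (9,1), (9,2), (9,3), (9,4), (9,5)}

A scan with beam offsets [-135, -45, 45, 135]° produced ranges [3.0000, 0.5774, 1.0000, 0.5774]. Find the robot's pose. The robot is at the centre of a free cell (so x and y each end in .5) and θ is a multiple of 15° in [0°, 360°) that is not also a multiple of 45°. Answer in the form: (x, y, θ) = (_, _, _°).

(x, y, θ) = (6.5, 1.5, 285°)

Enumerate (i+0.5, j+0.5, θ) over the 26 free cells and 16 admissible headings. For each, cast all 4 beams and compare to the given ranges.
  (8.5, 2.5, 255°): beam 1 = 1.0000 ≠ 3.0000 ✗
  (3.5, 2.5, 165°): beam 1 = 5.0000 ≠ 3.0000 ✗
  (1.5, 4.5, 195°): beam 1 = 0.5774 ≠ 3.0000 ✗
  (4.5, 3.5, 330°): beam 1 = 0.5176 ≠ 3.0000 ✗
  …
  (6.5, 1.5, 285°): r_1=3.0000, r_2=0.5774, r_3=1.0000, r_4=0.5774 — all match ✓
No second candidate reproduces the full scan.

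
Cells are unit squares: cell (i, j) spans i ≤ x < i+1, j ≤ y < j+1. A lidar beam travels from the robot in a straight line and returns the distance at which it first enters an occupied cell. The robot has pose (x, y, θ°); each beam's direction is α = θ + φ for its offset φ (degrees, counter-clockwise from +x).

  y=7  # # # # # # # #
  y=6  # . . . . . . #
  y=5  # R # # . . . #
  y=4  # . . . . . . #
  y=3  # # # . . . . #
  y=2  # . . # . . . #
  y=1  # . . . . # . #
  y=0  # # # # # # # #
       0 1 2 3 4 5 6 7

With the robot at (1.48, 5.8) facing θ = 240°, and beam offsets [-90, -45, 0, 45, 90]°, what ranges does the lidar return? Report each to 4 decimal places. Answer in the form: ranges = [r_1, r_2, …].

ranges = [0.5543, 0.4969, 0.9600, 1.8635, 0.6004]

beam 1: φ=-90°, α=150°
  direction (-0.8660, 0.5000); cell (1,5); t to first gridline: x 0.5543, y 0.4000 (then +1.1547 / +2.0000)
    (1,6) via y @ 0.4000
    (0,6) via x @ 0.5543  # hit
  → r_1 = 0.5543
beam 2: φ=-45°, α=195°
  direction (-0.9659, -0.2588); cell (1,5); t to first gridline: x 0.4969, y 3.0910 (then +1.0353 / +3.8637)
    (0,5) via x @ 0.4969  # hit
  → r_2 = 0.4969
beam 3: φ=0°, α=240°
  direction (-0.5000, -0.8660); cell (1,5); t to first gridline: x 0.9600, y 0.9238 (then +2.0000 / +1.1547)
    (1,4) via y @ 0.9238
    (0,4) via x @ 0.9600  # hit
  → r_3 = 0.9600
beam 4: φ=45°, α=285°
  direction (0.2588, -0.9659); cell (1,5); t to first gridline: x 2.0091, y 0.8282 (then +3.8637 / +1.0353)
    (1,4) via y @ 0.8282
    (1,3) via y @ 1.8635  # hit
  → r_4 = 1.8635
beam 5: φ=90°, α=330°
  direction (0.8660, -0.5000); cell (1,5); t to first gridline: x 0.6004, y 1.6000 (then +1.1547 / +2.0000)
    (2,5) via x @ 0.6004  # hit
  → r_5 = 0.6004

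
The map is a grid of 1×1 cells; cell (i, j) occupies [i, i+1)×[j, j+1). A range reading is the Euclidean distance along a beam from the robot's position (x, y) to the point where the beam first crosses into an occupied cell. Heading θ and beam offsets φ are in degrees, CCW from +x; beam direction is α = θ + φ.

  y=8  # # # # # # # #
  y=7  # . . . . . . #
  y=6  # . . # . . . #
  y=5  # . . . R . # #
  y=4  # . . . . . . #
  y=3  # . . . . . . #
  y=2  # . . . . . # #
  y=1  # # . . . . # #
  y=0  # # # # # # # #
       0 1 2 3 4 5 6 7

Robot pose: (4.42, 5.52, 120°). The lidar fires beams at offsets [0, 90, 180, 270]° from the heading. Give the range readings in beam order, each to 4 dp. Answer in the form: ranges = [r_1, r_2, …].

beam 1: φ=0°, α=120°
  dir = (cos 120°, sin 120°) = (-0.5000, 0.8660); from cell (4,5)
  next x-line at t=0.8400, next y-line at t=0.5543; Δt_x=2.0000, Δt_y=1.1547
    y: enter (4,6) at t=0.5543
    x: enter (3,6) at t=0.8400 ← occupied
  → r_1 = 0.8400
beam 2: φ=90°, α=210°
  dir = (cos 210°, sin 210°) = (-0.8660, -0.5000); from cell (4,5)
  next x-line at t=0.4850, next y-line at t=1.0400; Δt_x=1.1547, Δt_y=2.0000
    x: enter (3,5) at t=0.4850
    y: enter (3,4) at t=1.0400
    x: enter (2,4) at t=1.6397
    x: enter (1,4) at t=2.7944
    y: enter (1,3) at t=3.0400
    x: enter (0,3) at t=3.9491 ← occupied
  → r_2 = 3.9491
beam 3: φ=180°, α=300°
  dir = (cos 300°, sin 300°) = (0.5000, -0.8660); from cell (4,5)
  next x-line at t=1.1600, next y-line at t=0.6004; Δt_x=2.0000, Δt_y=1.1547
    y: enter (4,4) at t=0.6004
    x: enter (5,4) at t=1.1600
    y: enter (5,3) at t=1.7551
    y: enter (5,2) at t=2.9098
    x: enter (6,2) at t=3.1600 ← occupied
  → r_3 = 3.1600
beam 4: φ=270°, α=30°
  dir = (cos 30°, sin 30°) = (0.8660, 0.5000); from cell (4,5)
  next x-line at t=0.6697, next y-line at t=0.9600; Δt_x=1.1547, Δt_y=2.0000
    x: enter (5,5) at t=0.6697
    y: enter (5,6) at t=0.9600
    x: enter (6,6) at t=1.8244
    y: enter (6,7) at t=2.9600
    x: enter (7,7) at t=2.9791 ← occupied
  → r_4 = 2.9791

ranges = [0.8400, 3.9491, 3.1600, 2.9791]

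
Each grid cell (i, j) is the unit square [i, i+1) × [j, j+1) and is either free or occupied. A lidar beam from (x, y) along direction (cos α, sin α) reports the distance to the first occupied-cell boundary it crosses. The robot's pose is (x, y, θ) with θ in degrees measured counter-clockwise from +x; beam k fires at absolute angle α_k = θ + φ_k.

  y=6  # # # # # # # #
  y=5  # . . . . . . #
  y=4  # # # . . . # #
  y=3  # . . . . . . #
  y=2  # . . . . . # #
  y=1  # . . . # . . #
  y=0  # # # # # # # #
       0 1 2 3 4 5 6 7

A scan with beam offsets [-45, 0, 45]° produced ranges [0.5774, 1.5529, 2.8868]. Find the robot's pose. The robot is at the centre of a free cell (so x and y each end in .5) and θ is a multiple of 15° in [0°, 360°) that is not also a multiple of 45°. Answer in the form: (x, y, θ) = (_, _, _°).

Candidates: 25 free-cell centres × 16 headings = 400 poses. Raycast each; keep the one whose scan matches to 4 dp.
  (6.5, 5.5, 120°): beam 1 = 0.5176 ≠ 0.5774 ✗
  (2.5, 5.5, 15°): beam 1 = 5.0000 ≠ 0.5774 ✗
  (2.5, 1.5, 195°): beam 1 = 1.7321 ≠ 0.5774 ✗
  (3.5, 1.5, 30°): beam 1 = 0.5176 ≠ 0.5774 ✗
  …
  (4.5, 2.5, 345°): r_1=0.5774, r_2=1.5529, r_3=2.8868 — all match ✓
Unique over the lattice → pose = (4.5, 2.5, 345°).

(x, y, θ) = (4.5, 2.5, 345°)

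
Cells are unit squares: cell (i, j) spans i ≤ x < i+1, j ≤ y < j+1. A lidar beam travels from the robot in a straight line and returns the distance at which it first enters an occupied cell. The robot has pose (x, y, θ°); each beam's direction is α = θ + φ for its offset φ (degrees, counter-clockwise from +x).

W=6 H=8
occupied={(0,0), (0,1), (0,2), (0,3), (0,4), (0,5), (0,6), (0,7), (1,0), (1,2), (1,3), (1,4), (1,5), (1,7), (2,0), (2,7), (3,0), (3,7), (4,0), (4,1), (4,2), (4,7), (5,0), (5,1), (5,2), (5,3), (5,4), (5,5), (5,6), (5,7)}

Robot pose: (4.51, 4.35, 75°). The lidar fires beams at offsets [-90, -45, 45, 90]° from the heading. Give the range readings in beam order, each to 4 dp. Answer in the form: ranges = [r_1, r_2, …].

beam 1: φ=-90°, α=345°
  cosα=0.9659 sinα=-0.2588 | (4,4) | tMaxX 0.5073 tMaxY 1.3523 | tΔX 1.0353 tΔY 3.8637
    t=0.5073 [x] (5,4) — stop
  → r_1 = 0.5073
beam 2: φ=-45°, α=30°
  cosα=0.8660 sinα=0.5000 | (4,4) | tMaxX 0.5658 tMaxY 1.3000 | tΔX 1.1547 tΔY 2.0000
    t=0.5658 [x] (5,4) — stop
  → r_2 = 0.5658
beam 3: φ=45°, α=120°
  cosα=-0.5000 sinα=0.8660 | (4,4) | tMaxX 1.0200 tMaxY 0.7506 | tΔX 2.0000 tΔY 1.1547
    t=0.7506 [y] (4,5)
    t=1.0200 [x] (3,5)
    t=1.9053 [y] (3,6)
    t=3.0200 [x] (2,6)
    t=3.0600 [y] (2,7) — stop
  → r_3 = 3.0600
beam 4: φ=90°, α=165°
  cosα=-0.9659 sinα=0.2588 | (4,4) | tMaxX 0.5280 tMaxY 2.5114 | tΔX 1.0353 tΔY 3.8637
    t=0.5280 [x] (3,4)
    t=1.5633 [x] (2,4)
    t=2.5114 [y] (2,5)
    t=2.5985 [x] (1,5) — stop
  → r_4 = 2.5985

ranges = [0.5073, 0.5658, 3.0600, 2.5985]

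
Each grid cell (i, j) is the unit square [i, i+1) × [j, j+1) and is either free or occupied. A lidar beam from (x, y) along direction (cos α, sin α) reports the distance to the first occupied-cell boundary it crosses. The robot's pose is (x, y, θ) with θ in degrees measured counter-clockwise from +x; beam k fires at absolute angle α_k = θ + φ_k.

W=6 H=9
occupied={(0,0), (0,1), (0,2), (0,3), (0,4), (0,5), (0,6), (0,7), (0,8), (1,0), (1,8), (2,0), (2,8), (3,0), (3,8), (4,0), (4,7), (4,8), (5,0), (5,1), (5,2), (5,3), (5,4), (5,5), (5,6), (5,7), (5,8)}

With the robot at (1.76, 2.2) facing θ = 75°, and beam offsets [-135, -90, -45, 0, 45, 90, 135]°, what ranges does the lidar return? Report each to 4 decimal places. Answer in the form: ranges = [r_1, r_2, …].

beam 1: φ=-135°, α=300°
  d=(0.5000,-0.8660)  start (1,2)  tX=0.4800 tY=0.2309  stride 1/|dx|=2.0000 1/|dy|=1.1547
    cross y-line → (1,1), t=0.2309
    cross x-line → (2,1), t=0.4800
    cross y-line → (2,0), t=1.3856 (wall)
  → r_1 = 1.3856
beam 2: φ=-90°, α=345°
  d=(0.9659,-0.2588)  start (1,2)  tX=0.2485 tY=0.7727  stride 1/|dx|=1.0353 1/|dy|=3.8637
    cross x-line → (2,2), t=0.2485
    cross y-line → (2,1), t=0.7727
    cross x-line → (3,1), t=1.2837
    cross x-line → (4,1), t=2.3190
    cross x-line → (5,1), t=3.3543 (wall)
  → r_2 = 3.3543
beam 3: φ=-45°, α=30°
  d=(0.8660,0.5000)  start (1,2)  tX=0.2771 tY=1.6000  stride 1/|dx|=1.1547 1/|dy|=2.0000
    cross x-line → (2,2), t=0.2771
    cross x-line → (3,2), t=1.4318
    cross y-line → (3,3), t=1.6000
    cross x-line → (4,3), t=2.5865
    cross y-line → (4,4), t=3.6000
    cross x-line → (5,4), t=3.7412 (wall)
  → r_3 = 3.7412
beam 4: φ=0°, α=75°
  d=(0.2588,0.9659)  start (1,2)  tX=0.9273 tY=0.8282  stride 1/|dx|=3.8637 1/|dy|=1.0353
    cross y-line → (1,3), t=0.8282
    cross x-line → (2,3), t=0.9273
    cross y-line → (2,4), t=1.8635
    cross y-line → (2,5), t=2.8988
    cross y-line → (2,6), t=3.9340
    cross x-line → (3,6), t=4.7910
    cross y-line → (3,7), t=4.9693
    cross y-line → (3,8), t=6.0046 (wall)
  → r_4 = 6.0046
beam 5: φ=45°, α=120°
  d=(-0.5000,0.8660)  start (1,2)  tX=1.5200 tY=0.9238  stride 1/|dx|=2.0000 1/|dy|=1.1547
    cross y-line → (1,3), t=0.9238
    cross x-line → (0,3), t=1.5200 (wall)
  → r_5 = 1.5200
beam 6: φ=90°, α=165°
  d=(-0.9659,0.2588)  start (1,2)  tX=0.7868 tY=3.0910  stride 1/|dx|=1.0353 1/|dy|=3.8637
    cross x-line → (0,2), t=0.7868 (wall)
  → r_6 = 0.7868
beam 7: φ=135°, α=210°
  d=(-0.8660,-0.5000)  start (1,2)  tX=0.8776 tY=0.4000  stride 1/|dx|=1.1547 1/|dy|=2.0000
    cross y-line → (1,1), t=0.4000
    cross x-line → (0,1), t=0.8776 (wall)
  → r_7 = 0.8776

ranges = [1.3856, 3.3543, 3.7412, 6.0046, 1.5200, 0.7868, 0.8776]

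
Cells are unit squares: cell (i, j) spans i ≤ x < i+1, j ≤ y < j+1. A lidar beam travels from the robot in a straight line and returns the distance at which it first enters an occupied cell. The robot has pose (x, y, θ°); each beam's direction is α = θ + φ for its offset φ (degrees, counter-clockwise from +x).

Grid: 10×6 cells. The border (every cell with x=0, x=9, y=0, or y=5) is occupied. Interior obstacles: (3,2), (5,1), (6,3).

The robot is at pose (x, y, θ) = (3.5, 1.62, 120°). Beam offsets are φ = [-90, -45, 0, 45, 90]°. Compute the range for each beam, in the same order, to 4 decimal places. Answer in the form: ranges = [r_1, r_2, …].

beam 1: φ=-90°, α=30°
  d=(0.8660,0.5000)  start (3,1)  tX=0.5774 tY=0.7600  stride 1/|dx|=1.1547 1/|dy|=2.0000
    cross x-line → (4,1), t=0.5774
    cross y-line → (4,2), t=0.7600
    cross x-line → (5,2), t=1.7321
    cross y-line → (5,3), t=2.7600
    cross x-line → (6,3), t=2.8868 (wall)
  → r_1 = 2.8868
beam 2: φ=-45°, α=75°
  d=(0.2588,0.9659)  start (3,1)  tX=1.9319 tY=0.3934  stride 1/|dx|=3.8637 1/|dy|=1.0353
    cross y-line → (3,2), t=0.3934 (wall)
  → r_2 = 0.3934
beam 3: φ=0°, α=120°
  d=(-0.5000,0.8660)  start (3,1)  tX=1.0000 tY=0.4388  stride 1/|dx|=2.0000 1/|dy|=1.1547
    cross y-line → (3,2), t=0.4388 (wall)
  → r_3 = 0.4388
beam 4: φ=45°, α=165°
  d=(-0.9659,0.2588)  start (3,1)  tX=0.5176 tY=1.4682  stride 1/|dx|=1.0353 1/|dy|=3.8637
    cross x-line → (2,1), t=0.5176
    cross y-line → (2,2), t=1.4682
    cross x-line → (1,2), t=1.5529
    cross x-line → (0,2), t=2.5882 (wall)
  → r_4 = 2.5882
beam 5: φ=90°, α=210°
  d=(-0.8660,-0.5000)  start (3,1)  tX=0.5774 tY=1.2400  stride 1/|dx|=1.1547 1/|dy|=2.0000
    cross x-line → (2,1), t=0.5774
    cross y-line → (2,0), t=1.2400 (wall)
  → r_5 = 1.2400

ranges = [2.8868, 0.3934, 0.4388, 2.5882, 1.2400]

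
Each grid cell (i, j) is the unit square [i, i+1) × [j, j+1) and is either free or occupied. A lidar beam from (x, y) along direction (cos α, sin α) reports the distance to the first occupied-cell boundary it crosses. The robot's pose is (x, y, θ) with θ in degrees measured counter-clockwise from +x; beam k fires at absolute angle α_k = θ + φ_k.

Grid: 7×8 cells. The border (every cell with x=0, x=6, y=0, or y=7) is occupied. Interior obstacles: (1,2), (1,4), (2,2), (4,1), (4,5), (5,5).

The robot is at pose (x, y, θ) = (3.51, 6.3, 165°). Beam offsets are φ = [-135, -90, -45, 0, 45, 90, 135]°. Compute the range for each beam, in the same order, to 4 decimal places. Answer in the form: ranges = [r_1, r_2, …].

ranges = [1.4000, 0.7247, 0.8083, 2.5985, 2.6000, 3.4164, 0.9800]

beam 1: φ=-135°, α=30°
  dir = (cos 30°, sin 30°) = (0.8660, 0.5000); from cell (3,6)
  next x-line at t=0.5658, next y-line at t=1.4000; Δt_x=1.1547, Δt_y=2.0000
    x: enter (4,6) at t=0.5658
    y: enter (4,7) at t=1.4000 ← occupied
  → r_1 = 1.4000
beam 2: φ=-90°, α=75°
  dir = (cos 75°, sin 75°) = (0.2588, 0.9659); from cell (3,6)
  next x-line at t=1.8932, next y-line at t=0.7247; Δt_x=3.8637, Δt_y=1.0353
    y: enter (3,7) at t=0.7247 ← occupied
  → r_2 = 0.7247
beam 3: φ=-45°, α=120°
  dir = (cos 120°, sin 120°) = (-0.5000, 0.8660); from cell (3,6)
  next x-line at t=1.0200, next y-line at t=0.8083; Δt_x=2.0000, Δt_y=1.1547
    y: enter (3,7) at t=0.8083 ← occupied
  → r_3 = 0.8083
beam 4: φ=0°, α=165°
  dir = (cos 165°, sin 165°) = (-0.9659, 0.2588); from cell (3,6)
  next x-line at t=0.5280, next y-line at t=2.7046; Δt_x=1.0353, Δt_y=3.8637
    x: enter (2,6) at t=0.5280
    x: enter (1,6) at t=1.5633
    x: enter (0,6) at t=2.5985 ← occupied
  → r_4 = 2.5985
beam 5: φ=45°, α=210°
  dir = (cos 210°, sin 210°) = (-0.8660, -0.5000); from cell (3,6)
  next x-line at t=0.5889, next y-line at t=0.6000; Δt_x=1.1547, Δt_y=2.0000
    x: enter (2,6) at t=0.5889
    y: enter (2,5) at t=0.6000
    x: enter (1,5) at t=1.7436
    y: enter (1,4) at t=2.6000 ← occupied
  → r_5 = 2.6000
beam 6: φ=90°, α=255°
  dir = (cos 255°, sin 255°) = (-0.2588, -0.9659); from cell (3,6)
  next x-line at t=1.9705, next y-line at t=0.3106; Δt_x=3.8637, Δt_y=1.0353
    y: enter (3,5) at t=0.3106
    y: enter (3,4) at t=1.3459
    x: enter (2,4) at t=1.9705
    y: enter (2,3) at t=2.3811
    y: enter (2,2) at t=3.4164 ← occupied
  → r_6 = 3.4164
beam 7: φ=135°, α=300°
  dir = (cos 300°, sin 300°) = (0.5000, -0.8660); from cell (3,6)
  next x-line at t=0.9800, next y-line at t=0.3464; Δt_x=2.0000, Δt_y=1.1547
    y: enter (3,5) at t=0.3464
    x: enter (4,5) at t=0.9800 ← occupied
  → r_7 = 0.9800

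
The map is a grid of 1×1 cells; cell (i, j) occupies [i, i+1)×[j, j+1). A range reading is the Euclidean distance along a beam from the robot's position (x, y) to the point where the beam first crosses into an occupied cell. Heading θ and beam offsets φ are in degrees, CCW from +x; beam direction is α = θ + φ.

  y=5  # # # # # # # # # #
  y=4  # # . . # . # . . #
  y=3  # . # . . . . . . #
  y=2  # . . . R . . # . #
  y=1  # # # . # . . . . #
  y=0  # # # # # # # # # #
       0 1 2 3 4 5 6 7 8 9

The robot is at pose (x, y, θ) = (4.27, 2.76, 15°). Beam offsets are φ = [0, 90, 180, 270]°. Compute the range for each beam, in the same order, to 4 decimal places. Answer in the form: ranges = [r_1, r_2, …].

beam 1: φ=0°, α=15°
  cosα=0.9659 sinα=0.2588 | (4,2) | tMaxX 0.7558 tMaxY 0.9273 | tΔX 1.0353 tΔY 3.8637
    t=0.7558 [x] (5,2)
    t=0.9273 [y] (5,3)
    t=1.7910 [x] (6,3)
    t=2.8263 [x] (7,3)
    t=3.8616 [x] (8,3)
    t=4.7910 [y] (8,4)
    t=4.8969 [x] (9,4) — stop
  → r_1 = 4.8969
beam 2: φ=90°, α=105°
  cosα=-0.2588 sinα=0.9659 | (4,2) | tMaxX 1.0432 tMaxY 0.2485 | tΔX 3.8637 tΔY 1.0353
    t=0.2485 [y] (4,3)
    t=1.0432 [x] (3,3)
    t=1.2837 [y] (3,4)
    t=2.3190 [y] (3,5) — stop
  → r_2 = 2.3190
beam 3: φ=180°, α=195°
  cosα=-0.9659 sinα=-0.2588 | (4,2) | tMaxX 0.2795 tMaxY 2.9364 | tΔX 1.0353 tΔY 3.8637
    t=0.2795 [x] (3,2)
    t=1.3148 [x] (2,2)
    t=2.3501 [x] (1,2)
    t=2.9364 [y] (1,1) — stop
  → r_3 = 2.9364
beam 4: φ=270°, α=285°
  cosα=0.2588 sinα=-0.9659 | (4,2) | tMaxX 2.8205 tMaxY 0.7868 | tΔX 3.8637 tΔY 1.0353
    t=0.7868 [y] (4,1) — stop
  → r_4 = 0.7868

ranges = [4.8969, 2.3190, 2.9364, 0.7868]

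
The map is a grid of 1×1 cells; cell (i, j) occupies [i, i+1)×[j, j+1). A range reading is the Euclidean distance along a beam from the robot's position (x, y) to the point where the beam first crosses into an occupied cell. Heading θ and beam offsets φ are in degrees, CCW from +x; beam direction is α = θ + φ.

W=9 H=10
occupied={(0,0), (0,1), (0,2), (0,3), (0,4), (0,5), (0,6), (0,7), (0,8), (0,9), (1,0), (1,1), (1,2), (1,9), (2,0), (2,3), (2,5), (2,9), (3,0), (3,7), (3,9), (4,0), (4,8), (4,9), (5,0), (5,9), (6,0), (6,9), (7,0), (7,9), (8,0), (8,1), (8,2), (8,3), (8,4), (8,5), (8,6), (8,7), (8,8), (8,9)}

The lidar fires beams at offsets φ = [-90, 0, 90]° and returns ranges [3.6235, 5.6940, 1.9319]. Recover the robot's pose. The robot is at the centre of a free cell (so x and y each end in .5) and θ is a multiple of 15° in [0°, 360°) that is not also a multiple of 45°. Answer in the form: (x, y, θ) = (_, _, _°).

(x, y, θ) = (4.5, 1.5, 105°)

Candidates: 50 free-cell centres × 16 headings = 800 poses. Raycast each; keep the one whose scan matches to 4 dp.
  (7.5, 8.5, 60°): beam 1 = 0.5774 ≠ 3.6235 ✗
  (1.5, 5.5, 150°): beam 1 = 4.0415 ≠ 3.6235 ✗
  (6.5, 6.5, 30°): beam 1 = 3.0000 ≠ 3.6235 ✗
  (6.5, 4.5, 345°): beam 2 = 1.5529 ≠ 5.6940 ✗
  (2.5, 4.5, 195°): beam 1 = 0.5176 ≠ 3.6235 ✗
  …
  (4.5, 1.5, 105°): r_1=3.6235, r_2=5.6940, r_3=1.9319 — all match ✓
Unique over the lattice → pose = (4.5, 1.5, 105°).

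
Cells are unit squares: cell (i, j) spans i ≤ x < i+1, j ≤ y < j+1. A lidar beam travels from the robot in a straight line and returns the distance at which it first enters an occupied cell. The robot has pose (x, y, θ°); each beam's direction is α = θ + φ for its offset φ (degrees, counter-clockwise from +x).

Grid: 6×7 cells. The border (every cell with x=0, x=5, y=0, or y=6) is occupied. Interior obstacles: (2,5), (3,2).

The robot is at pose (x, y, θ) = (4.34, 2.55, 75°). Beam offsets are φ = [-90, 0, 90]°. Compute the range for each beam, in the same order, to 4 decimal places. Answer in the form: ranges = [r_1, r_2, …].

beam 1: φ=-90°, α=345°
  direction (0.9659, -0.2588); cell (4,2); t to first gridline: x 0.6833, y 2.1250 (then +1.0353 / +3.8637)
    (5,2) via x @ 0.6833  # hit
  → r_1 = 0.6833
beam 2: φ=0°, α=75°
  direction (0.2588, 0.9659); cell (4,2); t to first gridline: x 2.5500, y 0.4659 (then +3.8637 / +1.0353)
    (4,3) via y @ 0.4659
    (4,4) via y @ 1.5012
    (4,5) via y @ 2.5364
    (5,5) via x @ 2.5500  # hit
  → r_2 = 2.5500
beam 3: φ=90°, α=165°
  direction (-0.9659, 0.2588); cell (4,2); t to first gridline: x 0.3520, y 1.7387 (then +1.0353 / +3.8637)
    (3,2) via x @ 0.3520  # hit
  → r_3 = 0.3520

ranges = [0.6833, 2.5500, 0.3520]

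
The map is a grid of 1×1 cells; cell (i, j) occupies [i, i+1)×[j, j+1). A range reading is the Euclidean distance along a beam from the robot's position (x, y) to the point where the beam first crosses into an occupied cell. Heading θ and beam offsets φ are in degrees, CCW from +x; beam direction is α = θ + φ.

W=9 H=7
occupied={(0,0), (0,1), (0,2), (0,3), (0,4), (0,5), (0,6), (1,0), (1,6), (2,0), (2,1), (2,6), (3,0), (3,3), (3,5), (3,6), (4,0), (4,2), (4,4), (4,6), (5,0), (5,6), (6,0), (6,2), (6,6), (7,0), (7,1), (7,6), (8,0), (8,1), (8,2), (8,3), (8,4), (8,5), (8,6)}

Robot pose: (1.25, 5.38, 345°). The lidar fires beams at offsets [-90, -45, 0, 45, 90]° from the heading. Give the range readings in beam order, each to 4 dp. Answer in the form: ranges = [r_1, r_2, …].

ranges = [0.9659, 5.0576, 2.8470, 1.2400, 0.6419]

beam 1: φ=-90°, α=255°
  d=(-0.2588,-0.9659)  start (1,5)  tX=0.9659 tY=0.3934  stride 1/|dx|=3.8637 1/|dy|=1.0353
    cross y-line → (1,4), t=0.3934
    cross x-line → (0,4), t=0.9659 (wall)
  → r_1 = 0.9659
beam 2: φ=-45°, α=300°
  d=(0.5000,-0.8660)  start (1,5)  tX=1.5000 tY=0.4388  stride 1/|dx|=2.0000 1/|dy|=1.1547
    cross y-line → (1,4), t=0.4388
    cross x-line → (2,4), t=1.5000
    cross y-line → (2,3), t=1.5935
    cross y-line → (2,2), t=2.7482
    cross x-line → (3,2), t=3.5000
    cross y-line → (3,1), t=3.9029
    cross y-line → (3,0), t=5.0576 (wall)
  → r_2 = 5.0576
beam 3: φ=0°, α=345°
  d=(0.9659,-0.2588)  start (1,5)  tX=0.7765 tY=1.4682  stride 1/|dx|=1.0353 1/|dy|=3.8637
    cross x-line → (2,5), t=0.7765
    cross y-line → (2,4), t=1.4682
    cross x-line → (3,4), t=1.8117
    cross x-line → (4,4), t=2.8470 (wall)
  → r_3 = 2.8470
beam 4: φ=45°, α=30°
  d=(0.8660,0.5000)  start (1,5)  tX=0.8660 tY=1.2400  stride 1/|dx|=1.1547 1/|dy|=2.0000
    cross x-line → (2,5), t=0.8660
    cross y-line → (2,6), t=1.2400 (wall)
  → r_4 = 1.2400
beam 5: φ=90°, α=75°
  d=(0.2588,0.9659)  start (1,5)  tX=2.8978 tY=0.6419  stride 1/|dx|=3.8637 1/|dy|=1.0353
    cross y-line → (1,6), t=0.6419 (wall)
  → r_5 = 0.6419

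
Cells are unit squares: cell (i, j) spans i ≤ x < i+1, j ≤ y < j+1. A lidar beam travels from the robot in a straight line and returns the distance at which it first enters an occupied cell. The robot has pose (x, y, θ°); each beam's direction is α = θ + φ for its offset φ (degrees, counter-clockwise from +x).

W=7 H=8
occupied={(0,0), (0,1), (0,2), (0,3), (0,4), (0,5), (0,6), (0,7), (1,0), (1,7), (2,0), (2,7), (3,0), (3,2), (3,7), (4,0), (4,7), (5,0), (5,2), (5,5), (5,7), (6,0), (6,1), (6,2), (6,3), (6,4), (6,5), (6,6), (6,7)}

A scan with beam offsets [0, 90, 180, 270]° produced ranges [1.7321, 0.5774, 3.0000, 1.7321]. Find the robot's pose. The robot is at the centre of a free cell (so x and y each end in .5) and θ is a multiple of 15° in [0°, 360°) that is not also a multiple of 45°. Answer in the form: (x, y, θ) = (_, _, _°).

(x, y, θ) = (2.5, 2.5, 300°)

Enumerate (i+0.5, j+0.5, θ) over the 27 free cells and 16 admissible headings. For each, cast all 4 beams and compare to the given ranges.
  (5.5, 1.5, 300°): beam 1 = 0.5774 ≠ 1.7321 ✗
  (2.5, 4.5, 165°): beam 1 = 1.5529 ≠ 1.7321 ✗
  (1.5, 4.5, 345°): beam 1 = 4.6587 ≠ 1.7321 ✗
  …
  (2.5, 2.5, 300°): r_1=1.7321, r_2=0.5774, r_3=3.0000, r_4=1.7321 — all match ✓
Only this pose fits every beam.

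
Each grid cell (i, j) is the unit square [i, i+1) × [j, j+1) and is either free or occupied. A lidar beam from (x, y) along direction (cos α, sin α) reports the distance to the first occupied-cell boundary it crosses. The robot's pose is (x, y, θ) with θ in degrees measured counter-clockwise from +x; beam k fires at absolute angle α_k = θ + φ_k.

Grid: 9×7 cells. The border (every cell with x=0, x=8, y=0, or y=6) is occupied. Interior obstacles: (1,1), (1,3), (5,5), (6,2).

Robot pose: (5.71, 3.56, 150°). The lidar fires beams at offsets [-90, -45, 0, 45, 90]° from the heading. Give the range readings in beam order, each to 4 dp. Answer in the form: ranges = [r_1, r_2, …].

beam 1: φ=-90°, α=60°
  direction (0.5000, 0.8660); cell (5,3); t to first gridline: x 0.5800, y 0.5081 (then +2.0000 / +1.1547)
    (5,4) via y @ 0.5081
    (6,4) via x @ 0.5800
    (6,5) via y @ 1.6628
    (7,5) via x @ 2.5800
    (7,6) via y @ 2.8175  # hit
  → r_1 = 2.8175
beam 2: φ=-45°, α=105°
  direction (-0.2588, 0.9659); cell (5,3); t to first gridline: x 2.7432, y 0.4555 (then +3.8637 / +1.0353)
    (5,4) via y @ 0.4555
    (5,5) via y @ 1.4908  # hit
  → r_2 = 1.4908
beam 3: φ=0°, α=150°
  direction (-0.8660, 0.5000); cell (5,3); t to first gridline: x 0.8198, y 0.8800 (then +1.1547 / +2.0000)
    (4,3) via x @ 0.8198
    (4,4) via y @ 0.8800
    (3,4) via x @ 1.9745
    (3,5) via y @ 2.8800
    (2,5) via x @ 3.1292
    (1,5) via x @ 4.2839
    (1,6) via y @ 4.8800  # hit
  → r_3 = 4.8800
beam 4: φ=45°, α=195°
  direction (-0.9659, -0.2588); cell (5,3); t to first gridline: x 0.7350, y 2.1637 (then +1.0353 / +3.8637)
    (4,3) via x @ 0.7350
    (3,3) via x @ 1.7703
    (3,2) via y @ 2.1637
    (2,2) via x @ 2.8056
    (1,2) via x @ 3.8409
    (0,2) via x @ 4.8762  # hit
  → r_4 = 4.8762
beam 5: φ=90°, α=240°
  direction (-0.5000, -0.8660); cell (5,3); t to first gridline: x 1.4200, y 0.6466 (then +2.0000 / +1.1547)
    (5,2) via y @ 0.6466
    (4,2) via x @ 1.4200
    (4,1) via y @ 1.8013
    (4,0) via y @ 2.9560  # hit
  → r_5 = 2.9560

ranges = [2.8175, 1.4908, 4.8800, 4.8762, 2.9560]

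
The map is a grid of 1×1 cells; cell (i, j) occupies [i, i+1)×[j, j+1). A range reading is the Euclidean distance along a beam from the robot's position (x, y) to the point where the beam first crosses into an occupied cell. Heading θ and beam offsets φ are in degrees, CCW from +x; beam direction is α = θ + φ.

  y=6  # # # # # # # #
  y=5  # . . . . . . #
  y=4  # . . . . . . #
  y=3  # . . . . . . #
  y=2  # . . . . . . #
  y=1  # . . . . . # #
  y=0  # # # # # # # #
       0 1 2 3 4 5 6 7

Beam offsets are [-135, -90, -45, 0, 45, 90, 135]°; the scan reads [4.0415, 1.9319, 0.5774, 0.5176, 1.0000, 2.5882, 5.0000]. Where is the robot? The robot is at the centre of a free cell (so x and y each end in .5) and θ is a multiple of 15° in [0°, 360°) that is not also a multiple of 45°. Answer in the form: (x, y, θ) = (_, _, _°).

Candidates: 29 free-cell centres × 16 headings = 464 poses. Raycast each; keep the one whose scan matches to 4 dp.
  (4.5, 1.5, 330°): beam 1 = 1.9319 ≠ 4.0415 ✗
  (4.5, 3.5, 165°): beam 1 = 2.8868 ≠ 4.0415 ✗
  (4.5, 1.5, 345°): beam 1 = 1.0000 ≠ 4.0415 ✗
  (3.5, 1.5, 240°): beam 1 = 4.6587 ≠ 4.0415 ✗
  …
  (3.5, 5.5, 105°): r_1=4.0415, r_2=1.9319, r_3=0.5774, r_4=0.5176, r_5=1.0000, r_6=2.5882, r_7=5.0000 — all match ✓
No second candidate reproduces the full scan.

(x, y, θ) = (3.5, 5.5, 105°)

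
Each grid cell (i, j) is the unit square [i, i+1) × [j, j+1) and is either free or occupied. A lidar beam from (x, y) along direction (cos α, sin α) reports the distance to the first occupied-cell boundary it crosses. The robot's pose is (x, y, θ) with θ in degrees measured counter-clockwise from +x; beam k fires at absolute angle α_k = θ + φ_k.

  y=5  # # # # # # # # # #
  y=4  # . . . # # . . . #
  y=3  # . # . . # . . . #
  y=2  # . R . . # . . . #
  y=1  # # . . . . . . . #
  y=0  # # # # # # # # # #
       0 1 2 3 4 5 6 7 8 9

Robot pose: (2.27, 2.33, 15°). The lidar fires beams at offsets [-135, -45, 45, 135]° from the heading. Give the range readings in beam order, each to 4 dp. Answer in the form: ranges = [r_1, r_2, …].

ranges = [0.5400, 2.6600, 0.7736, 1.4665]

beam 1: φ=-135°, α=240°
  cosα=-0.5000 sinα=-0.8660 | (2,2) | tMaxX 0.5400 tMaxY 0.3811 | tΔX 2.0000 tΔY 1.1547
    t=0.3811 [y] (2,1)
    t=0.5400 [x] (1,1) — stop
  → r_1 = 0.5400
beam 2: φ=-45°, α=330°
  cosα=0.8660 sinα=-0.5000 | (2,2) | tMaxX 0.8429 tMaxY 0.6600 | tΔX 1.1547 tΔY 2.0000
    t=0.6600 [y] (2,1)
    t=0.8429 [x] (3,1)
    t=1.9976 [x] (4,1)
    t=2.6600 [y] (4,0) — stop
  → r_2 = 2.6600
beam 3: φ=45°, α=60°
  cosα=0.5000 sinα=0.8660 | (2,2) | tMaxX 1.4600 tMaxY 0.7736 | tΔX 2.0000 tΔY 1.1547
    t=0.7736 [y] (2,3) — stop
  → r_3 = 0.7736
beam 4: φ=135°, α=150°
  cosα=-0.8660 sinα=0.5000 | (2,2) | tMaxX 0.3118 tMaxY 1.3400 | tΔX 1.1547 tΔY 2.0000
    t=0.3118 [x] (1,2)
    t=1.3400 [y] (1,3)
    t=1.4665 [x] (0,3) — stop
  → r_4 = 1.4665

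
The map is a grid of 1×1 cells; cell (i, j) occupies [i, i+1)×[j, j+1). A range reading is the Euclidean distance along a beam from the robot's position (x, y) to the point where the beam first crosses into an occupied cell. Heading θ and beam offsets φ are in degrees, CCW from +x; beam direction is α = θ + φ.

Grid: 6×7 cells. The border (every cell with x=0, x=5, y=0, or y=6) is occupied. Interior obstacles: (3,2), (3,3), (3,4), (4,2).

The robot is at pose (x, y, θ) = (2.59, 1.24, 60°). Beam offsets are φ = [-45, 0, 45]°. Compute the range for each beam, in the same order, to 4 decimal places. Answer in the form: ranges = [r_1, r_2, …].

beam 1: φ=-45°, α=15°
  cosα=0.9659 sinα=0.2588 | (2,1) | tMaxX 0.4245 tMaxY 2.9364 | tΔX 1.0353 tΔY 3.8637
    t=0.4245 [x] (3,1)
    t=1.4597 [x] (4,1)
    t=2.4950 [x] (5,1) — stop
  → r_1 = 2.4950
beam 2: φ=0°, α=60°
  cosα=0.5000 sinα=0.8660 | (2,1) | tMaxX 0.8200 tMaxY 0.8776 | tΔX 2.0000 tΔY 1.1547
    t=0.8200 [x] (3,1)
    t=0.8776 [y] (3,2) — stop
  → r_2 = 0.8776
beam 3: φ=45°, α=105°
  cosα=-0.2588 sinα=0.9659 | (2,1) | tMaxX 2.2796 tMaxY 0.7868 | tΔX 3.8637 tΔY 1.0353
    t=0.7868 [y] (2,2)
    t=1.8221 [y] (2,3)
    t=2.2796 [x] (1,3)
    t=2.8574 [y] (1,4)
    t=3.8926 [y] (1,5)
    t=4.9279 [y] (1,6) — stop
  → r_3 = 4.9279

ranges = [2.4950, 0.8776, 4.9279]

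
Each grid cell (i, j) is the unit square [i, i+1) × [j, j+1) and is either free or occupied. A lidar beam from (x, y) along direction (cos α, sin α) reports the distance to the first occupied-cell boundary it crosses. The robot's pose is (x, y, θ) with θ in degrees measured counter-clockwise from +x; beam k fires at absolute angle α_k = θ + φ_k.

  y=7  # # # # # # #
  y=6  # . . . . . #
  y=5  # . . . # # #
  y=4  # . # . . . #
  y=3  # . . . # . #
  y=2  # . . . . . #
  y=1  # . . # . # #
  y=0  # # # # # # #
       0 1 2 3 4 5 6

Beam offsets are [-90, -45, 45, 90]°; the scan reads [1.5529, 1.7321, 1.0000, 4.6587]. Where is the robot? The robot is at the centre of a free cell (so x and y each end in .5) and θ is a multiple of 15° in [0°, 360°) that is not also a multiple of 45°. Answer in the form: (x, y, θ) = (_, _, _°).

(x, y, θ) = (3.5, 5.5, 165°)

Candidates: 24 free-cell centres × 16 headings = 384 poses. Raycast each; keep the one whose scan matches to 4 dp.
  (2.5, 6.5, 195°): beam 1 = 0.5176 ≠ 1.5529 ✗
  (1.5, 5.5, 105°): beam 1 = 4.6587 ≠ 1.5529 ✗
  (5.5, 4.5, 210°): beam 1 = 0.5774 ≠ 1.5529 ✗
  (2.5, 1.5, 255°): beam 2 = 1.0000 ≠ 1.7321 ✗
  (4.5, 4.5, 210°): beam 1 = 0.5774 ≠ 1.5529 ✗
  …
  (3.5, 5.5, 165°): r_1=1.5529, r_2=1.7321, r_3=1.0000, r_4=4.6587 — all match ✓
Unique over the lattice → pose = (3.5, 5.5, 165°).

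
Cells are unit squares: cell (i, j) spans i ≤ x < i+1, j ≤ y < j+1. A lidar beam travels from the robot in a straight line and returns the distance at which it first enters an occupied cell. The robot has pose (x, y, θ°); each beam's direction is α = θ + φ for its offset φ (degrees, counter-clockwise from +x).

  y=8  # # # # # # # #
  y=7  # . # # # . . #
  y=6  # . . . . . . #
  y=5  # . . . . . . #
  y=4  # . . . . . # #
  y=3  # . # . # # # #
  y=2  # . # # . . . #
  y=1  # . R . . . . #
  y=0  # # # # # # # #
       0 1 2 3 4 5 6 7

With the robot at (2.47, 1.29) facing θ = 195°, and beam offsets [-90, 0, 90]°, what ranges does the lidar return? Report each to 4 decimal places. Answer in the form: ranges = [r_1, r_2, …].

beam 1: φ=-90°, α=105°
  dir = (cos 105°, sin 105°) = (-0.2588, 0.9659); from cell (2,1)
  next x-line at t=1.8159, next y-line at t=0.7350; Δt_x=3.8637, Δt_y=1.0353
    y: enter (2,2) at t=0.7350 ← occupied
  → r_1 = 0.7350
beam 2: φ=0°, α=195°
  dir = (cos 195°, sin 195°) = (-0.9659, -0.2588); from cell (2,1)
  next x-line at t=0.4866, next y-line at t=1.1205; Δt_x=1.0353, Δt_y=3.8637
    x: enter (1,1) at t=0.4866
    y: enter (1,0) at t=1.1205 ← occupied
  → r_2 = 1.1205
beam 3: φ=90°, α=285°
  dir = (cos 285°, sin 285°) = (0.2588, -0.9659); from cell (2,1)
  next x-line at t=2.0478, next y-line at t=0.3002; Δt_x=3.8637, Δt_y=1.0353
    y: enter (2,0) at t=0.3002 ← occupied
  → r_3 = 0.3002

ranges = [0.7350, 1.1205, 0.3002]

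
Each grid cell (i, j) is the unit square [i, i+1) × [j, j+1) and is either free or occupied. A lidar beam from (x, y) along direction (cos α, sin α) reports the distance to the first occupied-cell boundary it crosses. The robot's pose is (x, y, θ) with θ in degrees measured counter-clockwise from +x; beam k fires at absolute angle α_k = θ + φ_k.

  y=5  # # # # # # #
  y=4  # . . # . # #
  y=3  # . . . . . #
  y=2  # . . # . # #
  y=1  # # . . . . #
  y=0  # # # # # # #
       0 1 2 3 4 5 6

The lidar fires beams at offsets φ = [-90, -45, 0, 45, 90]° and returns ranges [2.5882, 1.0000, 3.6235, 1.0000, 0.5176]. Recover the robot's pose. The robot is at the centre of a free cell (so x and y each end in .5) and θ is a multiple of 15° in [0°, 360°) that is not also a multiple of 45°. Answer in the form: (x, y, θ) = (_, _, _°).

Enumerate (i+0.5, j+0.5, θ) over the 15 free cells and 16 admissible headings. For each, cast all 5 beams and compare to the given ranges.
  (1.5, 2.5, 210°): beam 1 = 1.0000 ≠ 2.5882 ✗
  (4.5, 3.5, 240°): beam 1 = 1.0000 ≠ 2.5882 ✗
  (4.5, 3.5, 150°): beam 1 = 1.0000 ≠ 2.5882 ✗
  …
  (4.5, 1.5, 165°): r_1=2.5882, r_2=1.0000, r_3=3.6235, r_4=1.0000, r_5=0.5176 — all match ✓
No second candidate reproduces the full scan.

(x, y, θ) = (4.5, 1.5, 165°)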